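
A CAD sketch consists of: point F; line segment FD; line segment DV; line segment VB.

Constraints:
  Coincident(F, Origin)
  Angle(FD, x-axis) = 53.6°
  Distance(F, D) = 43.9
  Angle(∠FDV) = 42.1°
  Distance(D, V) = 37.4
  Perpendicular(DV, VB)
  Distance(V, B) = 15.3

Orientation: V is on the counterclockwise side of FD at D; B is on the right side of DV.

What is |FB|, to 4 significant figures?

44.99

F is at the origin; FD runs at 53.6° with length 43.9, so D = 43.9·(cos 53.6°, sin 53.6°) = (26.05, 35.33). ∠FDV = 42.1°, so DV runs at 53.6° + (180° − 42.1°) = 191.5° from the x-axis; with |DV| = 37.4, V = D + 37.4·(cos 191.5°, sin 191.5°) = (-10.60, 27.88). DV ⟂ VB; with |VB| = 15.3 on the right of DV, B = V + 15.3·(-0.1994, 0.9799) = (-13.65, 42.87). Then |FB| = |B − F| = 44.99.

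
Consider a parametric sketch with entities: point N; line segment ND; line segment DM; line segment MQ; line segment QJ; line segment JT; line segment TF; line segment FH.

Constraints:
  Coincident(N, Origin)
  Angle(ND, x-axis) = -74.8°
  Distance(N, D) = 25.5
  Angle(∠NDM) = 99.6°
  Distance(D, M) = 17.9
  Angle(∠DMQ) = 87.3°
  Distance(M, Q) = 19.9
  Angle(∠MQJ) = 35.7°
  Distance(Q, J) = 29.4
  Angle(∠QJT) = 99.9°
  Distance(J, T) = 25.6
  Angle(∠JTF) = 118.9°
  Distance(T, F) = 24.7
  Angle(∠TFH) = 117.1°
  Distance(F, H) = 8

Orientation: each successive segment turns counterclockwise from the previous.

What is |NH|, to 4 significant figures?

58.09

∠JTF = 118.9° gives TF at 23.80° from the x-axis; with |TF| = 24.7, F = (51.06, -34.82). ∠TFH = 117.1° gives FH at 86.70° from the x-axis; with |FH| = 8.0, H = (51.52, -26.83). Then |NH| = |H − N| = 58.09.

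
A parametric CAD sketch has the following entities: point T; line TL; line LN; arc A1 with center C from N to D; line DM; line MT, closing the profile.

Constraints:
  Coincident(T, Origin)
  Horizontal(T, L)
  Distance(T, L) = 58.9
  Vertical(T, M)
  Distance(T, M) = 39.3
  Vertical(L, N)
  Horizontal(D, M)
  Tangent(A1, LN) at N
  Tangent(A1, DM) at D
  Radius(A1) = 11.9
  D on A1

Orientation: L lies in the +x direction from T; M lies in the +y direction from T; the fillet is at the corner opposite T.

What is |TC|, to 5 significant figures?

54.404

T is at the origin; T and L share the same y with |TL| = 58.9 and L on the +x side, so L = (58.900, 0.0000). TM is vertical with |TM| = 39.3 and M on the +y side, so M = (0.0000, 39.300). The virtual corner opposite T is at (58.900, 39.300). Since A1 is tangent to LN there, CN ⟂ LN and since A1 is tangent to DM there, CD ⟂ DM, with radius 11.9, so the center C sits 11.9 in from both sides at C = (47.000, 27.400). Then |TC| = |C − T| = 54.404.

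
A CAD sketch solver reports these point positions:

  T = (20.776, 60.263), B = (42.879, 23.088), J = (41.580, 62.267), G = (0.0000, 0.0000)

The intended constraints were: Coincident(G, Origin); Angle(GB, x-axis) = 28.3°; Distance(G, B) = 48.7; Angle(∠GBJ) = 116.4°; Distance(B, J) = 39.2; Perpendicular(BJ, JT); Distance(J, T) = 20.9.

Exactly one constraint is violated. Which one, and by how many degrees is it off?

Perpendicular(BJ, JT) — off by 3.60°.

G = (0.00, 0.00) ✓; GB at 28.30° ✓; |GB| = 48.70 ✓; ∠GBJ = 116.4° ✓; |BJ| = 39.20 ✓; ∠(BJ, JT) = 93.60° ✗; |JT| = 20.90 ✓.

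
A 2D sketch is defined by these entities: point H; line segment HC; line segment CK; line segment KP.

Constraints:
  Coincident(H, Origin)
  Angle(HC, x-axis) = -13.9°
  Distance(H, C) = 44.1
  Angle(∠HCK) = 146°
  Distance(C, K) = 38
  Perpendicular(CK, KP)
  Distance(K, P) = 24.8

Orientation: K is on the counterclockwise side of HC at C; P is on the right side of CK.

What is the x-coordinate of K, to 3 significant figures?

78.5

H is at the origin; HC runs at -13.9° with length 44.1, so C = 44.1·(cos -13.9°, sin -13.9°) = (42.8, -10.6). ∠HCK = 146.0°, so CK runs at -13.9° + (180° − 146.0°) = 20.1° from the x-axis; with |CK| = 38.0, K = C + 38.0·(cos 20.1°, sin 20.1°) = (78.5, 2.47). So K.x = 78.5.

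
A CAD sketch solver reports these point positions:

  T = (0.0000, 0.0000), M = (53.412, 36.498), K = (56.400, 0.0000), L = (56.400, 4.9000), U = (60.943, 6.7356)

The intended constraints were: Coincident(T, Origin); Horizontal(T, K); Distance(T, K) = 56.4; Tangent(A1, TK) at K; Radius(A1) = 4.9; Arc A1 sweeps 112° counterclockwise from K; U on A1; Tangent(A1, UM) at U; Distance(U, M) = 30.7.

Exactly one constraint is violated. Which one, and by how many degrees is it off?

Tangent(A1, UM) at U — off by 7.80°.

T = (0.00, 0.00) ✓; T.y = 0.00, K.y = 0.00 ✓; |TK| = 56.40 ✓; ∠(LK, KT) = 90.00° ✓; |LK| = 4.900 ✓; bearing(L→U) − bearing(L→K) = 112.0° ✓; |LU| = 4.900 ✓; ∠(LU, UM) = 97.80° ✗; |UM| = 30.70 ✓.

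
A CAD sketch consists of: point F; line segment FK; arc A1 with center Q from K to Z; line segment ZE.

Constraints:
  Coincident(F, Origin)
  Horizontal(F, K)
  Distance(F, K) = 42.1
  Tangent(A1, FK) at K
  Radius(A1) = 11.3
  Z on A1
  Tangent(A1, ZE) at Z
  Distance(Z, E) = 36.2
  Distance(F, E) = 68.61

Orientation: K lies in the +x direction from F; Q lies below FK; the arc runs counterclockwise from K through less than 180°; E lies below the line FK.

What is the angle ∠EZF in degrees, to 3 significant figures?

144°

F is at the origin; F and K share the same y with |FK| = 42.1 and K on the +x side, so K = (42.1, 0.00). The tangent condition forces QK to be normal to FK, so Q = K + (0, -11.3) = (42.1, -11.3). Since QZ ⟂ ZE (tangency), |QE| = √(11.3² + 36.2²) = 37.9 regardless of where Z sits on A1. So E lies on both circle(F, 68.61) and circle(Q, 37.9); the below-FK intersection is E = (48.3, -48.7). Z is the foot of the tangent from E: Z = (32.0, -16.4).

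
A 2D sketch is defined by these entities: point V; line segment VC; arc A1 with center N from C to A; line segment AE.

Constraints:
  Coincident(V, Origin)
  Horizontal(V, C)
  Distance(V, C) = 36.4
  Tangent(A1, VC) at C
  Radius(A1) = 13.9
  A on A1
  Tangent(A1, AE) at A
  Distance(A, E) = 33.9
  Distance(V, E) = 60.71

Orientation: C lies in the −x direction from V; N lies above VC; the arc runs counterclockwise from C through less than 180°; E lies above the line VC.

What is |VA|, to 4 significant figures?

29.51

V is at the origin; VC is horizontal with |VC| = 36.4 and C on the −x side, so C = (-36.40, 0.000). A1 meets VC tangentially, so NC is at right angles to VC, so N = C + (0, 13.9) = (-36.40, 13.90). Since NA ⟂ AE (tangency), |NE| = √(13.9² + 33.9²) = 36.64 regardless of where A sits on A1. So E lies on both circle(V, 60.71) and circle(N, 36.64); the above-VC intersection is E = (-33.78, 50.45). A is the foot of the tangent from E: A = (-23.19, 18.24).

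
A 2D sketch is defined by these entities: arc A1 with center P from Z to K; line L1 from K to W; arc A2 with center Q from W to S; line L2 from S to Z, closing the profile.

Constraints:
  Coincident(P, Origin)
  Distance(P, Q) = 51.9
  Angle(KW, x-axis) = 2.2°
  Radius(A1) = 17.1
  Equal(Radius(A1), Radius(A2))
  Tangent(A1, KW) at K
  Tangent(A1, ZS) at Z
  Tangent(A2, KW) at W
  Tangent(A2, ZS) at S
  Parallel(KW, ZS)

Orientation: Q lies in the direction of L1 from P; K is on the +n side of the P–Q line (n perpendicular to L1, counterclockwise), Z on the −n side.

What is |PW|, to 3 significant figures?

54.6

Tangency of A1 to both parallel lines with radius 17.1 puts K and Z at P ± 17.1·n: K = (-0.656, 17.1), Z = (0.656, -17.1). Equal radii place W and S the same way about Q: W = Q + 17.1·n = (51.2, 19.1), S = Q − 17.1·n = (52.5, -15.1). Then |PW| = |W − P| = 54.6.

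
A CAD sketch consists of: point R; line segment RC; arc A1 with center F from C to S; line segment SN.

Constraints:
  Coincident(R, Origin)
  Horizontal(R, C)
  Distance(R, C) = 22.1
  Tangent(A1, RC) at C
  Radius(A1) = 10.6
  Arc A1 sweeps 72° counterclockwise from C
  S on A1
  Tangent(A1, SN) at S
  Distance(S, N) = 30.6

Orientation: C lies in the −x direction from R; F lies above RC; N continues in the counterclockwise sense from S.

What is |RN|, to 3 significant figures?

36.5

R is at the origin; RC is horizontal with |RC| = 22.1 and C on the −x side, so C = (-22.1, 0.00). Since A1 is tangent to RC there, FC ⟂ RC, so F = C + (0, 10.6) = (-22.1, 10.6). On A1, C sits at bearing -90° from F; a 72° counterclockwise sweep puts S at bearing -18°, so S = F + 10.6·(cos -18°, sin -18°) = (-12.0, 7.32). Tangency of A1 to SN means the radius FS is perpendicular to SN, so SN runs along (−sin -18°, cos -18°); with |SN| = 30.6, N = (-2.56, 36.4). Then |RN| = |N − R| = 36.5.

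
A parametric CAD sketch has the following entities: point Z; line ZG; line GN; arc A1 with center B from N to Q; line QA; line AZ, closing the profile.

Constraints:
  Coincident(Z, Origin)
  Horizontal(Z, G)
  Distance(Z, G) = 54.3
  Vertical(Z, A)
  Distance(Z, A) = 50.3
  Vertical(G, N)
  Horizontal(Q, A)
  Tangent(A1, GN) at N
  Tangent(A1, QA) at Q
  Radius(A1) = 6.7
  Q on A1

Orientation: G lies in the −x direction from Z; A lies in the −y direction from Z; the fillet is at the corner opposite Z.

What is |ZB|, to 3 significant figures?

64.6

Z is at the origin; Z and G share the same y with |ZG| = 54.3 and G on the −x side, so G = (-54.3, 0.00). ZA is vertical with |ZA| = 50.3 and A on the −y side, so A = (0.00, -50.3). The virtual corner opposite Z is at (-54.3, -50.3). The tangent condition forces BN to be normal to GN and A1 meets QA tangentially, so BQ is at right angles to QA, with radius 6.7, so the center B sits 6.7 in from both sides at B = (-47.6, -43.6). Then |ZB| = |B − Z| = 64.6.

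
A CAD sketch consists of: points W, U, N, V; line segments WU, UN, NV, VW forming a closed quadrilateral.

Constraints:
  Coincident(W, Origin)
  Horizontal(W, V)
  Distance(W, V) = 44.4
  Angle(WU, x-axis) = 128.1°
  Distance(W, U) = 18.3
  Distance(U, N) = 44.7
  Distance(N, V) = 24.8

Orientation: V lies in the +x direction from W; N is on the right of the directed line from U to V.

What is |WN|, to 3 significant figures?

27.2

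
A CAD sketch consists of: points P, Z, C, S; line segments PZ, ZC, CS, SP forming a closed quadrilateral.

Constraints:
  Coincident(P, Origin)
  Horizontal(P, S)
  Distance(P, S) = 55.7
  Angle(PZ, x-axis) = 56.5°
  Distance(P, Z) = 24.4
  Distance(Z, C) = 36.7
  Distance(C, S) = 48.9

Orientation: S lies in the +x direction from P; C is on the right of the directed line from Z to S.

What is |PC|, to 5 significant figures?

18.752

P is at the origin; PS is horizontal with |PS| = 55.7 and S in +x, so S = (55.7, 0). PZ runs at 56.5° with |PZ| = 24.4, so Z = (13.467, 20.347). C is determined by |ZC| = 36.7 and |CS| = 48.9 together: it lies at the intersection of circle(Z, 36.7) and circle(S, 48.9). With |ZS| = 46.879, the foot of the radical line on ZS is 12.301 from Z and the perpendicular offset is √(36.7² − 12.301²) = 34.577. Taking the right-of-ZS solution: C = (9.5413, -16.143).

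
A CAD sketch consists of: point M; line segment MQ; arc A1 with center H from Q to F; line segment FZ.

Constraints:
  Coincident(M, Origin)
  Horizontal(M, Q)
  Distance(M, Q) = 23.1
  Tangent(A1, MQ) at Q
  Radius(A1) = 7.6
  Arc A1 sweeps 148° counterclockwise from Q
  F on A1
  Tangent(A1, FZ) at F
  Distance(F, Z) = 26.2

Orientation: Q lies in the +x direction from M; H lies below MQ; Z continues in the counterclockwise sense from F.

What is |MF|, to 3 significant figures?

23.7

Tangency of A1 to MQ means the radius HQ is perpendicular to MQ, so H = Q + (0, -7.6) = (23.1, -7.60). On A1, Q sits at bearing 90° from H; a 148° counterclockwise sweep puts F at bearing 238°, so F = H + 7.6·(cos 238°, sin 238°) = (19.1, -14.0). Then |MF| = |F − M| = 23.7.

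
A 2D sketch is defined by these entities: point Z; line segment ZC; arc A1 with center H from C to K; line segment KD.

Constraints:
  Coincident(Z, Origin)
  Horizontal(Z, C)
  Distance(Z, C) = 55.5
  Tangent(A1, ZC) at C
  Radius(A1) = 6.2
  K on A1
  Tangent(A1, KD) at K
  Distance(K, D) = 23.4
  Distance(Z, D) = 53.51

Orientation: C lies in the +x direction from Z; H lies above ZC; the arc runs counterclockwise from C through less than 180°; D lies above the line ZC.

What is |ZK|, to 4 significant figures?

61.14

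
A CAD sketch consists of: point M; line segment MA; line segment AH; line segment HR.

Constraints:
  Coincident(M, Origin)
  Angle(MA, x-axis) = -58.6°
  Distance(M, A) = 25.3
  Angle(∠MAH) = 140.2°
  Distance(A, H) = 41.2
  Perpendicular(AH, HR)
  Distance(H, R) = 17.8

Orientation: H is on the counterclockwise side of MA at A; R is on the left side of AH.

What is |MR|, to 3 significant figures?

60.7

∠MAH = 140.2°, so AH runs at -58.6° + (180° − 140.2°) = -18.8° from the x-axis; with |AH| = 41.2, H = A + 41.2·(cos -18.8°, sin -18.8°) = (52.2, -34.9). AH ⟂ HR; with |HR| = 17.8 on the left of AH, R = H + 17.8·(0.322, 0.947) = (57.9, -18.0). Then |MR| = |R − M| = 60.7.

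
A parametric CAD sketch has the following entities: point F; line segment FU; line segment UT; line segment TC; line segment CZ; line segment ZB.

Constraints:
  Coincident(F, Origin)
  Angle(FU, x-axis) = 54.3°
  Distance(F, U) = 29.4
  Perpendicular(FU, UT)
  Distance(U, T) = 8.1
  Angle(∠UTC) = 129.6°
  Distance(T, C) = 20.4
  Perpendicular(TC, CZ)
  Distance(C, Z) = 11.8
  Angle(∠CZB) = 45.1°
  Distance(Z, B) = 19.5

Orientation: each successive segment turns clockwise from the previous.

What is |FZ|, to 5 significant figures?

13.499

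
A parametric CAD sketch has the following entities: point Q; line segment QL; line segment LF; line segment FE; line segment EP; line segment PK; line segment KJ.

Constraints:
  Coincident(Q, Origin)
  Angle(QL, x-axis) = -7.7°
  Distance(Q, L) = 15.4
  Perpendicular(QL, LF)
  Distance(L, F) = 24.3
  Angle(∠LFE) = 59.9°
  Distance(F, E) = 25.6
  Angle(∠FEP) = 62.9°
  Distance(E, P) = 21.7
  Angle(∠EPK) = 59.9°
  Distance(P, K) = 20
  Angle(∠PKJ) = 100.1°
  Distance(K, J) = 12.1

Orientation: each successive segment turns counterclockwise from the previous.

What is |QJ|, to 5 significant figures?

22.374

Q is at the origin; QL runs at -7.7° with length 15.4, so L = (15.261, -2.0634). QL ⟂ LF, so LF runs at 82.300°; with |LF| = 24.3, F = (18.517, 22.018). ∠LFE = 59.9° gives FE at -157.60° from the x-axis; with |FE| = 25.6, E = (-5.1514, 12.262). ∠FEP = 62.9° gives EP at -40.500° from the x-axis; with |EP| = 21.7, P = (11.349, -1.8309). ∠EPK = 59.9° gives PK at 79.600° from the x-axis; with |PK| = 20.0, K = (14.960, 17.841). ∠PKJ = 100.1° gives KJ at 159.50° from the x-axis; with |KJ| = 12.1, J = (3.6261, 22.078). Then |QJ| = |J − Q| = 22.374.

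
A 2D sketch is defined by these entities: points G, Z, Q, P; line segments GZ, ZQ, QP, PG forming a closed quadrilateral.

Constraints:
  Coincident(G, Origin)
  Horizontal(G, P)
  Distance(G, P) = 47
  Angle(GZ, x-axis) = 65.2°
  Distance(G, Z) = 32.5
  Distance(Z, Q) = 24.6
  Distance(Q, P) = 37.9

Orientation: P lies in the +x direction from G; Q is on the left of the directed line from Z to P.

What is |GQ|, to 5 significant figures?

52.180

Checks: |ZQ| = 24.60 ✓; |QP| = 37.90 ✓.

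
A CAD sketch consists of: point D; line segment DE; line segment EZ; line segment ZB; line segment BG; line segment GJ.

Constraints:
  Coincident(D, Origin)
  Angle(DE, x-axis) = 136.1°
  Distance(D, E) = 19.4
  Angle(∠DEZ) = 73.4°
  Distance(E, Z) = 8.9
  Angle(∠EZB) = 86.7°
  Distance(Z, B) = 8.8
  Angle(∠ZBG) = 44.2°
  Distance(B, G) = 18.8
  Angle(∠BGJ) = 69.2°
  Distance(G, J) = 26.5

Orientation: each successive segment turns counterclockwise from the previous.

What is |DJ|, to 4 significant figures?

36.54

D is at the origin; DE runs at 136.1° with length 19.4, so E = (-13.98, 13.45). ∠DEZ = 73.4° gives EZ at -117.3° from the x-axis; with |EZ| = 8.9, Z = (-18.06, 5.543). ∠EZB = 86.7° gives ZB at -24.00° from the x-axis; with |ZB| = 8.8, B = (-10.02, 1.964). ∠ZBG = 44.2° gives BG at 111.8° from the x-axis; with |BG| = 18.8, G = (-17.00, 19.42). ∠BGJ = 69.2° gives GJ at -137.4° from the x-axis; with |GJ| = 26.5, J = (-36.51, 1.482). Then |DJ| = |J − D| = 36.54.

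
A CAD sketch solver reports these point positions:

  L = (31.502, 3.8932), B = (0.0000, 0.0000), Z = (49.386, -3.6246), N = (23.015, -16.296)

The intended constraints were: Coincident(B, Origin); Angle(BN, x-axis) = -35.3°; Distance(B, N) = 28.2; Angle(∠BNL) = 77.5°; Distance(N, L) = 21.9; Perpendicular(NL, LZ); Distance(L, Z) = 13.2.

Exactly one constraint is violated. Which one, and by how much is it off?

Distance(L, Z) = 13.2 — off by 6.20.

B = (0.00, 0.00) ✓; BN at -35.30° ✓; |BN| = 28.20 ✓; ∠BNL = 77.50° ✓; |NL| = 21.90 ✓; ∠(NL, LZ) = 90.00° ✓; |LZ| = 19.40 ✗.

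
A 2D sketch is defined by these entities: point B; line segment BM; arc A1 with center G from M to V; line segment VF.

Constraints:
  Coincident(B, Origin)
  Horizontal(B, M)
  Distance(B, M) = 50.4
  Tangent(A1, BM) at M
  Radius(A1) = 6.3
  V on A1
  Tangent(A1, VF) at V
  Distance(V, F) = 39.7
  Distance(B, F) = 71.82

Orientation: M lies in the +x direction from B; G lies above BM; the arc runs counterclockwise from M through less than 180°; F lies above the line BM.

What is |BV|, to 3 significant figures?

57.1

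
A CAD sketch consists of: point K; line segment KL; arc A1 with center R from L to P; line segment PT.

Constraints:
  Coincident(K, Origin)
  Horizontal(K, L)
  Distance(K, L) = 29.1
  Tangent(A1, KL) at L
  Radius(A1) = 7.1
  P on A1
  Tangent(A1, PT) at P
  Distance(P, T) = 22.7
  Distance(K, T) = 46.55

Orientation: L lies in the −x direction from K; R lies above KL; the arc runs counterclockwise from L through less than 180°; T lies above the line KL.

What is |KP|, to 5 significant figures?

25.640

Checks: ∠(RL, LK) = 90.00° ✓; |RP| = 7.100 ✓; ∠(RP, PT) = 90.00° ✓; |PT| = 22.70 ✓; |KT| = 46.55 ✓.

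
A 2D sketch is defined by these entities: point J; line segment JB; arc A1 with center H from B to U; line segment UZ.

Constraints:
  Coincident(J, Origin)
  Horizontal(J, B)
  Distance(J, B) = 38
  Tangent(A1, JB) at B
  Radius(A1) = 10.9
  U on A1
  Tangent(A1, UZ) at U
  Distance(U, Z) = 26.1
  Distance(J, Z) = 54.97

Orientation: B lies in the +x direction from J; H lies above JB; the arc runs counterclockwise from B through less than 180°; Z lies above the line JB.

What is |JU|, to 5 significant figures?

50.393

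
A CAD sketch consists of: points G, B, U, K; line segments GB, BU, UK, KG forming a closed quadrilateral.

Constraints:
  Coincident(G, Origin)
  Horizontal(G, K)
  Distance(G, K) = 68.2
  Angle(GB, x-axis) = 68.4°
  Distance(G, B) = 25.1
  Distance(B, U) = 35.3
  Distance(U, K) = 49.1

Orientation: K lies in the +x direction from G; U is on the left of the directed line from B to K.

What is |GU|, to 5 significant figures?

56.928

Checks: |BU| = 35.30 ✓; |UK| = 49.10 ✓.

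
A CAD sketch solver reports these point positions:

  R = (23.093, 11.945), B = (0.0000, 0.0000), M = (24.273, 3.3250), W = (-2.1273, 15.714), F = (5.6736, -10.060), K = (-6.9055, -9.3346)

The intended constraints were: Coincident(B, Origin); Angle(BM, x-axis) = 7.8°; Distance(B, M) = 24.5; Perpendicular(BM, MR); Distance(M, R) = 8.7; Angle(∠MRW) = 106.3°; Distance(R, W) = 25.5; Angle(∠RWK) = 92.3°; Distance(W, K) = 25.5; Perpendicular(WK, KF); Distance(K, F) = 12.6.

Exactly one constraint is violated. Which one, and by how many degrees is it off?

Perpendicular(WK, KF) — off by 7.50°.

B = (0.00, 0.00) ✓; BM at 7.800° ✓; |BM| = 24.50 ✓; ∠(BM, MR) = 89.99° ✓; |MR| = 8.700 ✓; ∠MRW = 106.3° ✓; |RW| = 25.50 ✓; ∠RWK = 92.30° ✓; |WK| = 25.50 ✓; ∠(WK, KF) = 97.50° ✗; |KF| = 12.60 ✓.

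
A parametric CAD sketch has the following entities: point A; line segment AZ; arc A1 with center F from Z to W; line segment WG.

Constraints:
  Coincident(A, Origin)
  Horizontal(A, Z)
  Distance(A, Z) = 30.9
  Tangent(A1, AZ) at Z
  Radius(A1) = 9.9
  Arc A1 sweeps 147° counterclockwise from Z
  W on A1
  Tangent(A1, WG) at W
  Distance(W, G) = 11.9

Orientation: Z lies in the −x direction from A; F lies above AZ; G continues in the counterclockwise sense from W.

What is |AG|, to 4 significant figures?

43.23

A is at the origin; A and Z share the same y with |AZ| = 30.9 and Z on the −x side, so Z = (-30.90, 0.000). The tangent condition forces FZ to be normal to AZ, so F = Z + (0, 9.9) = (-30.90, 9.900). On A1, Z sits at bearing -90° from F; a 147° counterclockwise sweep puts W at bearing 57°, so W = F + 9.9·(cos 57°, sin 57°) = (-25.51, 18.20). Tangency of A1 to WG means the radius FW is perpendicular to WG, so WG runs along (−sin 57°, cos 57°); with |WG| = 11.9, G = (-35.49, 24.68). Then |AG| = |G − A| = 43.23.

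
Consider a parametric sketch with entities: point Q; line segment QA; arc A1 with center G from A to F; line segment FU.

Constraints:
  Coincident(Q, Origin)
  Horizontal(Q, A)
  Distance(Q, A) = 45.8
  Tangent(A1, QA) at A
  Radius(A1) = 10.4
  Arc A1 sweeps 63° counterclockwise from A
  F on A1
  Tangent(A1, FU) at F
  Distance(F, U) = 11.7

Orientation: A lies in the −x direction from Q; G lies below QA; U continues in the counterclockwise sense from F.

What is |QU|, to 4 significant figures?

62.49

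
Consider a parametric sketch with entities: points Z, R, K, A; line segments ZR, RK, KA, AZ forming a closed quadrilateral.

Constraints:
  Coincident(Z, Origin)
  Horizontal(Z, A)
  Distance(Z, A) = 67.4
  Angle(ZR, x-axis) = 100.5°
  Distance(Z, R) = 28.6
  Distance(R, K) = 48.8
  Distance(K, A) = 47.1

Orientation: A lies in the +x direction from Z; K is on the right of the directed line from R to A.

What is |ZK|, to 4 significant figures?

25.23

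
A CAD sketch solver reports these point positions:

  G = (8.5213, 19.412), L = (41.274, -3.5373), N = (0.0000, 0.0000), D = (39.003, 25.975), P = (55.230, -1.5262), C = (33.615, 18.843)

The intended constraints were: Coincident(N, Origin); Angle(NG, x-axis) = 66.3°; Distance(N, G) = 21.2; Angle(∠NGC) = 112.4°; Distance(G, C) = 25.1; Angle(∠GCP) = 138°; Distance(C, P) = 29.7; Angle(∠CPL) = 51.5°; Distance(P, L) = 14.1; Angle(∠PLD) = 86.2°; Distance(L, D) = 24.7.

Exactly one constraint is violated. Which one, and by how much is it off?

Distance(L, D) = 24.7 — off by 4.90.

N = (0.00, 0.00) ✓; NG at 66.30° ✓; |NG| = 21.20 ✓; ∠NGC = 112.4° ✓; |GC| = 25.10 ✓; ∠GCP = 138.0° ✓; |CP| = 29.70 ✓; ∠CPL = 51.50° ✓; |PL| = 14.10 ✓; ∠PLD = 86.20° ✓; |LD| = 29.60 ✗.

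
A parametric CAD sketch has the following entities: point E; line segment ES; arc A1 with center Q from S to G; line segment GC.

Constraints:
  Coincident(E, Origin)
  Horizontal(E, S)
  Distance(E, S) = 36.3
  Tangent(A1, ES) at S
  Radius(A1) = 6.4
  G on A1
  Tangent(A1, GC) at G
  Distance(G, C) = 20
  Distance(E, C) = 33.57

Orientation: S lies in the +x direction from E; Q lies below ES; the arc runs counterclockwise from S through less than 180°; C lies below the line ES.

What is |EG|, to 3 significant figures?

30.5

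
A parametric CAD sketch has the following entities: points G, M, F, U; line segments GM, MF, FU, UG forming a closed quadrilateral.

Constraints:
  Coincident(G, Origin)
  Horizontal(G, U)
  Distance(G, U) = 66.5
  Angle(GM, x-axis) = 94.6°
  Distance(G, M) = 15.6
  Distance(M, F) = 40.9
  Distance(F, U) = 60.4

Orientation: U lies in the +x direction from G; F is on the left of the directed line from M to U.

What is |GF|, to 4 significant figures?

52.68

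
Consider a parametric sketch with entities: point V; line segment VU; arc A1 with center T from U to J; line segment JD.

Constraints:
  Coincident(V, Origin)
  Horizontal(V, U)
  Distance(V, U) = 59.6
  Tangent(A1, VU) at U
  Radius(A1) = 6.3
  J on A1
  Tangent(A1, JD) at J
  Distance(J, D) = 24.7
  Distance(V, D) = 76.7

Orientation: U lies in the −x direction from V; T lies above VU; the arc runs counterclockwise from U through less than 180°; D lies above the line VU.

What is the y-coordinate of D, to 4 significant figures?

29.12

V is at the origin; V and U share the same y with |VU| = 59.6 and U on the −x side, so U = (-59.60, 0.000). The tangent condition forces TU to be normal to VU, so T = U + (0, 6.3) = (-59.60, 6.300). Since TJ ⟂ JD (tangency), |TD| = √(6.3² + 24.7²) = 25.49 regardless of where J sits on A1. So D lies on both circle(V, 76.7) and circle(T, 25.49); the above-VU intersection is D = (-70.96, 29.12). J is the foot of the tangent from D: J = (-54.83, 10.41).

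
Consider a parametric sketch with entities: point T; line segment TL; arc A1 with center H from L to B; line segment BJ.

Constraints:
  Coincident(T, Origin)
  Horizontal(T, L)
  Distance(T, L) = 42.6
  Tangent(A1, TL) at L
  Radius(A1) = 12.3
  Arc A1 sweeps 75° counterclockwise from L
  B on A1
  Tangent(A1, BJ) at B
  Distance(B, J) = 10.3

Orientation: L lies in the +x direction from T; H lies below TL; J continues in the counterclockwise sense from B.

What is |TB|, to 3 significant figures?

32.0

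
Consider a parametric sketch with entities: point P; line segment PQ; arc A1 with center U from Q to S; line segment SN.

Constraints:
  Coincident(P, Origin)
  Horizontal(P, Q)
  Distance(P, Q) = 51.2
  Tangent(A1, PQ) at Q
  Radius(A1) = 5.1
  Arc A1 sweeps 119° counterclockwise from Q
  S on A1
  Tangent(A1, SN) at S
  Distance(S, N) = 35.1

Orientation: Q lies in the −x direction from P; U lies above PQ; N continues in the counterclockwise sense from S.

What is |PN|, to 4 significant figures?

74.36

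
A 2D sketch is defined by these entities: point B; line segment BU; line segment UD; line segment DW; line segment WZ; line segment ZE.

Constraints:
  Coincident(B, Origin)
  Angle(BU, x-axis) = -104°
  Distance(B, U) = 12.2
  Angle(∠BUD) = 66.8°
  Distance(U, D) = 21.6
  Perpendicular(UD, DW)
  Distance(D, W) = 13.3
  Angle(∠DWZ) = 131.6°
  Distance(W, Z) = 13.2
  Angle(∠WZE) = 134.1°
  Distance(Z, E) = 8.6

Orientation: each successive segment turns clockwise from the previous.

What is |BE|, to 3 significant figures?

10.3

B is at the origin; BU runs at -104.0° with length 12.2, so U = (-2.95, -11.8). ∠BUD = 66.8° gives UD at 143° from the x-axis; with |UD| = 21.6, D = (-20.2, 1.22). UD ⟂ DW, so DW runs at 52.8°; with |DW| = 13.3, W = (-12.1, 11.8). ∠DWZ = 131.6° gives WZ at 4.40° from the x-axis; with |WZ| = 13.2, Z = (1.05, 12.8). ∠WZE = 134.1° gives ZE at -41.5° from the x-axis; with |ZE| = 8.6, E = (7.49, 7.13). Then |BE| = |E − B| = 10.3.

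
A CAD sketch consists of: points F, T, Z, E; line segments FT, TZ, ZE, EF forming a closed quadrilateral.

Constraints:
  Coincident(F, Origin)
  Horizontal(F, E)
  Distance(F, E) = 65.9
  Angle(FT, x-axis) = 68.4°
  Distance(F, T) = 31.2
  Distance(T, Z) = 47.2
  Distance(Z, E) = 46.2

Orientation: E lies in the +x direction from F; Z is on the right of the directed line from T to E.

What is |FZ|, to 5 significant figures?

28.371

F is at the origin; FE is horizontal with |FE| = 65.9 and E in +x, so E = (65.9, 0). FT runs at 68.4° with |FT| = 31.2, so T = (11.485, 29.009). Z is determined by |TZ| = 47.2 and |ZE| = 46.2 together: it lies at the intersection of circle(T, 47.2) and circle(E, 46.2). With |TE| = 61.664, the foot of the radical line on TE is 31.589 from T and the perpendicular offset is √(47.2² − 31.589²) = 35.071. Taking the right-of-TE solution: Z = (22.863, -16.799).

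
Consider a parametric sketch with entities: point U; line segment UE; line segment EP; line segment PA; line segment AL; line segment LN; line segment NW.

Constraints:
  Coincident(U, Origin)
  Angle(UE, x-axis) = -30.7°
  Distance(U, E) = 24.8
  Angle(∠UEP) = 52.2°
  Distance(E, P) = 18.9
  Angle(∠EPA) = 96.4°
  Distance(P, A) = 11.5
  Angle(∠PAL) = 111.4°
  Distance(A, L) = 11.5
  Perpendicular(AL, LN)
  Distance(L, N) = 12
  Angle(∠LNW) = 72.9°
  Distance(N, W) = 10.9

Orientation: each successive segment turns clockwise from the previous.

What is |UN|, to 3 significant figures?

17.2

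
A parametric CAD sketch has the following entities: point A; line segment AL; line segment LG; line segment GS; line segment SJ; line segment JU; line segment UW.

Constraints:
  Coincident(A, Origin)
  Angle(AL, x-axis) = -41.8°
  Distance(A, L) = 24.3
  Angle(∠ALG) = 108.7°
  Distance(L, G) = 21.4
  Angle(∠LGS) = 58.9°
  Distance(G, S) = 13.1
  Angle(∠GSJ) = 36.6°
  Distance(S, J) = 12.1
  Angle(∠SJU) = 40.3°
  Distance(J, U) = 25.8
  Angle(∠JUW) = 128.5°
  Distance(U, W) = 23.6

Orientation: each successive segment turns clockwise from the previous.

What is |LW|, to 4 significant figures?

50.29

∠SJU = 40.3° gives JU at -157.3° from the x-axis; with |JU| = 25.8, U = (-10.21, -38.87). ∠JUW = 128.5° gives UW at 151.2° from the x-axis; with |UW| = 23.6, W = (-30.89, -27.50). Then |LW| = |W − L| = 50.29.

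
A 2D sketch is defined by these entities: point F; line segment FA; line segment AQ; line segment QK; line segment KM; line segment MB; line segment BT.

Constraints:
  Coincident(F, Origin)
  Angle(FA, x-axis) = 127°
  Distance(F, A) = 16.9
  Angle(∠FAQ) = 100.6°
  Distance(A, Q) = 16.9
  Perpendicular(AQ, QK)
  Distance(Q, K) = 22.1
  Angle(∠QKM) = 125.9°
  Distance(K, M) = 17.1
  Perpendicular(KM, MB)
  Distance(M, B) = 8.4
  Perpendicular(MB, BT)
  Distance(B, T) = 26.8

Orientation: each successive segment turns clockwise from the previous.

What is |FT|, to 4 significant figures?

23.99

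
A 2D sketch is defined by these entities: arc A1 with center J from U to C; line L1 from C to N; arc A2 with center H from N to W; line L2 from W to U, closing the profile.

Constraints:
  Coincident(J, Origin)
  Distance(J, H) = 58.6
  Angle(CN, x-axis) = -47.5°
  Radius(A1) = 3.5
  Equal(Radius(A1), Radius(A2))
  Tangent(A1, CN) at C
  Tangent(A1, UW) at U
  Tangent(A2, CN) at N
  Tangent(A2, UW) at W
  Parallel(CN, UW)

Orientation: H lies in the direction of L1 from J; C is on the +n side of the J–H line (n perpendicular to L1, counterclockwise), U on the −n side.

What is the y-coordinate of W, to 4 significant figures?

-45.57

The slot axis is L1's direction at -47.5°, so u = (cos -47.5°, sin -47.5°) = (0.6756, -0.7373) and n = (−sin -47.5°, cos -47.5°) = (0.7373, 0.6756). J is at the origin and H lies 58.6 along u from J, so H = 58.6·u = (39.59, -43.20). Tangency of A1 to both parallel lines with radius 3.5 puts C and U at J ± 3.5·n: C = (2.580, 2.365), U = (-2.580, -2.365). Equal radii place N and W the same way about H: N = H + 3.5·n = (42.17, -40.84), W = H − 3.5·n = (37.01, -45.57). So W.y = -45.57.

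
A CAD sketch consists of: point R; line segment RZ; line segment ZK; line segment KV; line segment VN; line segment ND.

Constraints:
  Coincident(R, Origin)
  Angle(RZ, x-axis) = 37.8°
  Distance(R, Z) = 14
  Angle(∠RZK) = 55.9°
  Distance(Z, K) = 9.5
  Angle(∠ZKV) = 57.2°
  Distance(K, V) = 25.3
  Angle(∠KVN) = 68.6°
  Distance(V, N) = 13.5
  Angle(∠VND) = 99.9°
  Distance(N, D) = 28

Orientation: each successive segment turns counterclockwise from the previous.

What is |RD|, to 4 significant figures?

21.32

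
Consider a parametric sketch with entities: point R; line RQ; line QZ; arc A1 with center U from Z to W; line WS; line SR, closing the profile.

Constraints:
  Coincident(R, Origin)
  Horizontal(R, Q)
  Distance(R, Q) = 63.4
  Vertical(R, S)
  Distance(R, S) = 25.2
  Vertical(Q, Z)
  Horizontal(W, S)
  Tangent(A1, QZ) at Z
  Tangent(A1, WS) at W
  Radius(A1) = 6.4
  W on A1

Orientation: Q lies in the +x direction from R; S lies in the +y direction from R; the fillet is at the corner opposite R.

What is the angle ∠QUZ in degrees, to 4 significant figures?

71.20°

R is at the origin; R and Q share the same y with |RQ| = 63.4 and Q on the +x side, so Q = (63.40, 0.000). RS is vertical with |RS| = 25.2 and S on the +y side, so S = (0.000, 25.20). The virtual corner opposite R is at (63.40, 25.20). The tangent condition forces UZ to be normal to QZ and the tangent condition forces UW to be normal to WS, with radius 6.4, so the center U sits 6.4 in from both sides at U = (57.00, 18.80). That places the tangent points at Z = (63.40, 18.80) on QZ and W = (57.00, 25.20) on WS. Then cos ∠QUZ = UQ·UZ / (|UQ||UZ|), giving 71.20°.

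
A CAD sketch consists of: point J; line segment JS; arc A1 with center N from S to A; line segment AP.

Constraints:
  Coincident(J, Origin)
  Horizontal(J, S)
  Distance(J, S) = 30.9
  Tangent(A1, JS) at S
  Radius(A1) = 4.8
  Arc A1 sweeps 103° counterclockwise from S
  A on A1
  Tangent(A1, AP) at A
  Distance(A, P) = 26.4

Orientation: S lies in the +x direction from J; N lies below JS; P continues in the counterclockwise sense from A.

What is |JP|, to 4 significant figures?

45.09

J is at the origin; JS is horizontal with |JS| = 30.9 and S on the +x side, so S = (30.90, 0.000). Tangency of A1 to JS means the radius NS is perpendicular to JS, so N = S + (0, -4.8) = (30.90, -4.800). On A1, S sits at bearing 90° from N; a 103° counterclockwise sweep puts A at bearing 193°, so A = N + 4.8·(cos 193°, sin 193°) = (26.22, -5.880). Tangency of A1 to AP means the radius NA is perpendicular to AP, so AP runs along (−sin 193°, cos 193°); with |AP| = 26.4, P = (32.16, -31.60). Then |JP| = |P − J| = 45.09.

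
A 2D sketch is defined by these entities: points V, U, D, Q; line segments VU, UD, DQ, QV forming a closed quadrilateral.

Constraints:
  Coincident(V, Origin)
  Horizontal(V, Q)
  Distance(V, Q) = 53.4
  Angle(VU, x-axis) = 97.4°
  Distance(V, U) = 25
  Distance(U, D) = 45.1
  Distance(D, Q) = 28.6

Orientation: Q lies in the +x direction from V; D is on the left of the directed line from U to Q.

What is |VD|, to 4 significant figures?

49.37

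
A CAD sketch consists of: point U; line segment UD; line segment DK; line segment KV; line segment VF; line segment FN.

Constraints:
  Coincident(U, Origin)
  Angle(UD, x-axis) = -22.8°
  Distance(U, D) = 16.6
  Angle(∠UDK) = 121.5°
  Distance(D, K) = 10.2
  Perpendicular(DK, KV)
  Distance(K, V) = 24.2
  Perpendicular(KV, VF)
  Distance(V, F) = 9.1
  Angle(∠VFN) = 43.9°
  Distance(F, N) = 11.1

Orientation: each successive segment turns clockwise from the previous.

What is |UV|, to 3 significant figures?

21.4

U is at the origin; UD runs at -22.8° with length 16.6, so D = (15.3, -6.43). ∠UDK = 121.5° gives DK at -81.3° from the x-axis; with |DK| = 10.2, K = (16.8, -16.5). The perpendicularity gives KV at right angles to DK, so KV runs at -171°; with |KV| = 24.2, V = (-7.08, -20.2). Then |UV| = |V − U| = 21.4.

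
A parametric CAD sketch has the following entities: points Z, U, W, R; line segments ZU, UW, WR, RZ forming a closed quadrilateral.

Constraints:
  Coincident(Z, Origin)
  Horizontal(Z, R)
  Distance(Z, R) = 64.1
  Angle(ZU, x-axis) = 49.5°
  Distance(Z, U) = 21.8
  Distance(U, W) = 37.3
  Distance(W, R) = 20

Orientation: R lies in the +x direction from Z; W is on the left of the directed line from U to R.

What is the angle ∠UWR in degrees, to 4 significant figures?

130.9°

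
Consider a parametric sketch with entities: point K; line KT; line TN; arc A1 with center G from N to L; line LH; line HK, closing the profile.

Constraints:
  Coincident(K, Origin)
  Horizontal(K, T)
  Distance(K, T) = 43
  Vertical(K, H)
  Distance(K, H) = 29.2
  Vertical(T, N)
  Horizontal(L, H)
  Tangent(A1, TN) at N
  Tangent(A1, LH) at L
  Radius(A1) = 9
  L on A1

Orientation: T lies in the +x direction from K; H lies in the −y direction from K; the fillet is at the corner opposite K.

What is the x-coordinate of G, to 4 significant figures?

34.00

KH is vertical with |KH| = 29.2 and H on the −y side, so H = (0.000, -29.20). The virtual corner opposite K is at (43.00, -29.20). The tangent condition forces GN to be normal to TN and A1 meets LH tangentially, so GL is at right angles to LH, with radius 9.0, so the center G sits 9.0 in from both sides at G = (34.00, -20.20). So G.x = 34.00.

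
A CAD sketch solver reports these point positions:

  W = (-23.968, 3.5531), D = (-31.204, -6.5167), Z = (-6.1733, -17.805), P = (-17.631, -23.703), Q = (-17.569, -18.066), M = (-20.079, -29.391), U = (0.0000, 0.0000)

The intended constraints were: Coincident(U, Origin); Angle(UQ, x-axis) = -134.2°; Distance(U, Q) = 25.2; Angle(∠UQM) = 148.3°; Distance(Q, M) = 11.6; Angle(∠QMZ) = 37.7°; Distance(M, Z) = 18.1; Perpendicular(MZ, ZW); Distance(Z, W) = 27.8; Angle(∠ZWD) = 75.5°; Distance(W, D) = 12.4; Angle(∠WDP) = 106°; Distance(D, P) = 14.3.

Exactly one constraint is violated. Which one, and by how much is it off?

Distance(D, P) = 14.3 — off by 7.60.

U = (0.00, 0.00) ✓; UQ at -134.2° ✓; |UQ| = 25.20 ✓; ∠UQM = 148.3° ✓; |QM| = 11.60 ✓; ∠QMZ = 37.70° ✓; |MZ| = 18.10 ✓; ∠(MZ, ZW) = 90.00° ✓; |ZW| = 27.80 ✓; ∠ZWD = 75.50° ✓; |WD| = 12.40 ✓; ∠WDP = 106.0° ✓; |DP| = 21.90 ✗.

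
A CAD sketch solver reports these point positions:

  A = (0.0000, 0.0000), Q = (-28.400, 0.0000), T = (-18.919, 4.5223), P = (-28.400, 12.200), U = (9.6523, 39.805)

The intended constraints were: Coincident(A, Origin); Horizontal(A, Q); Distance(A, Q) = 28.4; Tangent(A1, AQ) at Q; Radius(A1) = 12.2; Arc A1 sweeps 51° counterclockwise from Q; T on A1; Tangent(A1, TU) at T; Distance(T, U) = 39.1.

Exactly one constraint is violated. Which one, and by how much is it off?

Distance(T, U) = 39.1 — off by 6.30.

A = (0.00, 0.00) ✓; A.y = 0.00, Q.y = 0.00 ✓; |AQ| = 28.40 ✓; ∠(PQ, QA) = 90.00° ✓; |PQ| = 12.20 ✓; bearing(P→T) − bearing(P→Q) = 51.00° ✓; |PT| = 12.20 ✓; ∠(PT, TU) = 90.00° ✓; |TU| = 45.40 ✗.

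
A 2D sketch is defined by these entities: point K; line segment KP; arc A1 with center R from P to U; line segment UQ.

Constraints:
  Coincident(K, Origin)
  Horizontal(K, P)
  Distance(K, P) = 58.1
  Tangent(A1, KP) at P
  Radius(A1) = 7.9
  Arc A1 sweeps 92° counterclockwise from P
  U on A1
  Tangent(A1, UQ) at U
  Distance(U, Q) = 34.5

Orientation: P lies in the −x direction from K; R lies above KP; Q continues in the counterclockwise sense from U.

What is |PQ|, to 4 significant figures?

43.18

K is at the origin; K and P share the same y with |KP| = 58.1 and P on the −x side, so P = (-58.10, 0.000). The tangent condition forces RP to be normal to KP, so R = P + (0, 7.9) = (-58.10, 7.900). On A1, P sits at bearing -90° from R; a 92° counterclockwise sweep puts U at bearing 2°, so U = R + 7.9·(cos 2°, sin 2°) = (-50.20, 8.176). Since A1 is tangent to UQ there, RU ⟂ UQ, so UQ runs along (−sin 2°, cos 2°); with |UQ| = 34.5, Q = (-51.41, 42.65). Then |PQ| = |Q − P| = 43.18.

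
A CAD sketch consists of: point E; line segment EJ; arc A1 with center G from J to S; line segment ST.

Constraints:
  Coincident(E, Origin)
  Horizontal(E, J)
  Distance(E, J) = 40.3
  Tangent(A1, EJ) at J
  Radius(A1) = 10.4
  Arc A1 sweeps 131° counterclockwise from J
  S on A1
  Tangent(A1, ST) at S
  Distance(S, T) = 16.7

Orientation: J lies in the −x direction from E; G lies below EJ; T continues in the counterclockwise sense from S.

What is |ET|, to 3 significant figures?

47.7

E is at the origin; EJ is horizontal with |EJ| = 40.3 and J on the −x side, so J = (-40.3, 0.00). A1 meets EJ tangentially, so GJ is at right angles to EJ, so G = J + (0, -10.4) = (-40.3, -10.4). On A1, J sits at bearing 90° from G; a 131° counterclockwise sweep puts S at bearing 221°, so S = G + 10.4·(cos 221°, sin 221°) = (-48.1, -17.2). A1 meets ST tangentially, so GS is at right angles to ST, so ST runs along (−sin 221°, cos 221°); with |ST| = 16.7, T = (-37.2, -29.8). Then |ET| = |T − E| = 47.7.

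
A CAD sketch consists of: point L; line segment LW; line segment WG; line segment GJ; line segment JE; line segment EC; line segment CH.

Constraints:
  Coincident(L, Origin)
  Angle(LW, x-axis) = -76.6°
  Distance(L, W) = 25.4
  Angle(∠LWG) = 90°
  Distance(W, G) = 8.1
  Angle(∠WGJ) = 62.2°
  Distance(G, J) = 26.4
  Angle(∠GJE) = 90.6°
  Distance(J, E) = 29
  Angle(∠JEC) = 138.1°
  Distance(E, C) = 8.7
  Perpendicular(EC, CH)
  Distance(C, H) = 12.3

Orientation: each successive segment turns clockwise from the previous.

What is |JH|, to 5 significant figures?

31.099

L is at the origin; LW runs at -76.6° with length 25.4, so W = (5.8864, -24.709). ∠LWG = 90.0° gives WG at -166.60° from the x-axis; with |WG| = 8.1, G = (-1.9931, -26.586). ∠WGJ = 62.2° gives GJ at 75.600° from the x-axis; with |GJ| = 26.4, J = (4.5723, -1.0151). ∠GJE = 90.6° gives JE at -13.800° from the x-axis; with |JE| = 29.0, E = (32.735, -7.9325). ∠JEC = 138.1° gives EC at -55.700° from the x-axis; with |EC| = 8.7, C = (37.638, -15.120). EC ⟂ CH, so CH runs at -145.70°; with |CH| = 12.3, H = (27.477, -22.051). Then |JH| = |H − J| = 31.099.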